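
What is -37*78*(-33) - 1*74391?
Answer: 20847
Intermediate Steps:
-37*78*(-33) - 1*74391 = -2886*(-33) - 74391 = 95238 - 74391 = 20847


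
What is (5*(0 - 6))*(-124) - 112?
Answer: 3608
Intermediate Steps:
(5*(0 - 6))*(-124) - 112 = (5*(-6))*(-124) - 112 = -30*(-124) - 112 = 3720 - 112 = 3608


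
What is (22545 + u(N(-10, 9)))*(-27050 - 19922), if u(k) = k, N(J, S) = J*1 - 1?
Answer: -1058467048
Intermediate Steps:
N(J, S) = -1 + J (N(J, S) = J - 1 = -1 + J)
(22545 + u(N(-10, 9)))*(-27050 - 19922) = (22545 + (-1 - 10))*(-27050 - 19922) = (22545 - 11)*(-46972) = 22534*(-46972) = -1058467048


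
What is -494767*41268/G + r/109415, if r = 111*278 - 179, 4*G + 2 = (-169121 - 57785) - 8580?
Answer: 186170179269069/536789990 ≈ 3.4682e+5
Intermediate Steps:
G = -58872 (G = -½ + ((-169121 - 57785) - 8580)/4 = -½ + (-226906 - 8580)/4 = -½ + (¼)*(-235486) = -½ - 117743/2 = -58872)
r = 30679 (r = 30858 - 179 = 30679)
-494767*41268/G + r/109415 = -494767/((-58872/41268)) + 30679/109415 = -494767/((-58872*1/41268)) + 30679*(1/109415) = -494767/(-4906/3439) + 30679/109415 = -494767*(-3439/4906) + 30679/109415 = 1701503713/4906 + 30679/109415 = 186170179269069/536789990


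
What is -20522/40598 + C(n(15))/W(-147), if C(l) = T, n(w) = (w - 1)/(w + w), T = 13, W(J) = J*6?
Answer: -9314089/17903718 ≈ -0.52023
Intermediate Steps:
W(J) = 6*J
n(w) = (-1 + w)/(2*w) (n(w) = (-1 + w)/((2*w)) = (-1 + w)*(1/(2*w)) = (-1 + w)/(2*w))
C(l) = 13
-20522/40598 + C(n(15))/W(-147) = -20522/40598 + 13/((6*(-147))) = -20522*1/40598 + 13/(-882) = -10261/20299 + 13*(-1/882) = -10261/20299 - 13/882 = -9314089/17903718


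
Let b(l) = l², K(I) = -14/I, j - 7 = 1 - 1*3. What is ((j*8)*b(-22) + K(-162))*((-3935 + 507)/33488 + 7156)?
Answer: 10438621248025/75348 ≈ 1.3854e+8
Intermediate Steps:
j = 5 (j = 7 + (1 - 1*3) = 7 + (1 - 3) = 7 - 2 = 5)
((j*8)*b(-22) + K(-162))*((-3935 + 507)/33488 + 7156) = ((5*8)*(-22)² - 14/(-162))*((-3935 + 507)/33488 + 7156) = (40*484 - 14*(-1/162))*(-3428*1/33488 + 7156) = (19360 + 7/81)*(-857/8372 + 7156) = (1568167/81)*(59909175/8372) = 10438621248025/75348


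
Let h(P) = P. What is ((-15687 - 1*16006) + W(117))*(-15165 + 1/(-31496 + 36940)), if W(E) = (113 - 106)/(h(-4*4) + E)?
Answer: 132133915621687/274922 ≈ 4.8062e+8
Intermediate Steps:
W(E) = 7/(-16 + E) (W(E) = (113 - 106)/(-4*4 + E) = 7/(-16 + E))
((-15687 - 1*16006) + W(117))*(-15165 + 1/(-31496 + 36940)) = ((-15687 - 1*16006) + 7/(-16 + 117))*(-15165 + 1/(-31496 + 36940)) = ((-15687 - 16006) + 7/101)*(-15165 + 1/5444) = (-31693 + 7*(1/101))*(-15165 + 1/5444) = (-31693 + 7/101)*(-82558259/5444) = -3200986/101*(-82558259/5444) = 132133915621687/274922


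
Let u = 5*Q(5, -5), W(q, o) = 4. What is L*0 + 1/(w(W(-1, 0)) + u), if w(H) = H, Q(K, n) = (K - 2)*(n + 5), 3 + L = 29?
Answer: 1/4 ≈ 0.25000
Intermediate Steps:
L = 26 (L = -3 + 29 = 26)
Q(K, n) = (-2 + K)*(5 + n)
u = 0 (u = 5*(-10 - 2*(-5) + 5*5 + 5*(-5)) = 5*(-10 + 10 + 25 - 25) = 5*0 = 0)
L*0 + 1/(w(W(-1, 0)) + u) = 26*0 + 1/(4 + 0) = 0 + 1/4 = 1/4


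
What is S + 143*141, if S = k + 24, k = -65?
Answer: 20122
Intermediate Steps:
S = -41 (S = -65 + 24 = -41)
S + 143*141 = -41 + 143*141 = -41 + 20163 = 20122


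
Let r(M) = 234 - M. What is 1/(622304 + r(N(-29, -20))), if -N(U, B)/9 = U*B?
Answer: 1/627758 ≈ 1.5930e-6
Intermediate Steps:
N(U, B) = -9*B*U (N(U, B) = -9*U*B = -9*B*U)
1/(622304 + r(N(-29, -20))) = 1/(622304 + (234 - (-9)*(-20)*(-29))) = 1/(622304 + (234 - 1*(-5220))) = 1/(622304 + (234 + 5220)) = 1/(622304 + 5454) = 1/627758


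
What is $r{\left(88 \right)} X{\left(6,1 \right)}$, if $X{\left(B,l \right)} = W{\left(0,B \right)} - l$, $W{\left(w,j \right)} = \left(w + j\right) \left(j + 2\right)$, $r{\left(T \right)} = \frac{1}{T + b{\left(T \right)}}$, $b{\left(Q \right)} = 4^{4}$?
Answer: $\frac{47}{344} \approx 0.13663$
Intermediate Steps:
$b{\left(Q \right)} = 256$
$r{\left(T \right)} = \frac{1}{256 + T}$ ($r{\left(T \right)} = \frac{1}{T + 256} = \frac{1}{256 + T}$)
$W{\left(w,j \right)} = \left(2 + j\right) \left(j + w\right)$ ($W{\left(w,j \right)} = \left(j + w\right) \left(2 + j\right) = \left(2 + j\right) \left(j + w\right)$)
$X{\left(B,l \right)} = B^{2} - l + 2 B$ ($X{\left(B,l \right)} = \left(B^{2} + 2 B + 2 \cdot 0 + B 0\right) - l = \left(B^{2} + 2 B + 0 + 0\right) - l = \left(B^{2} + 2 B\right) - l = B^{2} - l + 2 B$)
$r{\left(88 \right)} X{\left(6,1 \right)} = \frac{6^{2} - 1 + 2 \cdot 6}{256 + 88} = \frac{36 - 1 + 12}{344} = \frac{1}{344} \cdot 47 = \frac{47}{344}$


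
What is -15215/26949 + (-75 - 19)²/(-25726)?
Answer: -314771227/346644987 ≈ -0.90805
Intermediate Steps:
-15215/26949 + (-75 - 19)²/(-25726) = -15215*1/26949 + (-94)²*(-1/25726) = -15215/26949 + 8836*(-1/25726) = -15215/26949 - 4418/12863 = -314771227/346644987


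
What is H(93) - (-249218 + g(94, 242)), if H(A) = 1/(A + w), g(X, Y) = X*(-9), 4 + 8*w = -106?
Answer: 79270292/317 ≈ 2.5006e+5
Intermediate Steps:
w = -55/4 (w = -½ + (⅛)*(-106) = -½ - 53/4 = -55/4 ≈ -13.750)
g(X, Y) = -9*X
H(A) = 1/(-55/4 + A) (H(A) = 1/(A - 55/4) = 1/(-55/4 + A))
H(93) - (-249218 + g(94, 242)) = 4/(-55 + 4*93) - (-249218 - 9*94) = 4/(-55 + 372) - (-249218 - 846) = 4/317 - 1*(-250064) = 4*(1/317) + 250064 = 4/317 + 250064 = 79270292/317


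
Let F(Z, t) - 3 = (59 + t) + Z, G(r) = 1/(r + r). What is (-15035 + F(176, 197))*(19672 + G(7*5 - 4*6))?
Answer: -3159330500/11 ≈ -2.8721e+8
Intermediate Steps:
G(r) = 1/(2*r)
F(Z, t) = 62 + Z + t (F(Z, t) = 3 + ((59 + t) + Z) = 3 + (59 + Z + t) = 62 + Z + t)
(-15035 + F(176, 197))*(19672 + G(7*5 - 4*6)) = (-15035 + (62 + 176 + 197))*(19672 + 1/(2*(7*5 - 4*6))) = (-15035 + 435)*(19672 + 1/(2*(35 - 24))) = -14600*(19672 + (½)/11) = -14600*(19672 + (½)*(1/11)) = -14600*(19672 + 1/22) = -14600*432785/22 = -3159330500/11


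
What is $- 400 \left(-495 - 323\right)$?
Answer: $327200$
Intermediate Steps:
$- 400 \left(-495 - 323\right) = \left(-400\right) \left(-818\right) = 327200$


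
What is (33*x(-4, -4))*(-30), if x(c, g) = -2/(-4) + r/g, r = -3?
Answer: -2475/2 ≈ -1237.5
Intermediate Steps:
x(c, g) = ½ - 3/g (x(c, g) = -2/(-4) - 3/g = -2*(-¼) - 3/g = ½ - 3/g)
(33*x(-4, -4))*(-30) = (33*((½)*(-6 - 4)/(-4)))*(-30) = (33*((½)*(-¼)*(-10)))*(-30) = (33*(5/4))*(-30) = (165/4)*(-30) = -2475/2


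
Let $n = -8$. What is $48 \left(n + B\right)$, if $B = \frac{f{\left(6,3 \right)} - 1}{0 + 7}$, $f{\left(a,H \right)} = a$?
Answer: $- \frac{2448}{7} \approx -349.71$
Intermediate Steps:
$B = \frac{5}{7}$ ($B = \frac{6 - 1}{0 + 7} = \frac{5}{7} \approx 0.71429$)
$48 \left(n + B\right) = 48 \left(-8 + \frac{5}{7}\right) = 48 \left(- \frac{51}{7}\right) = - \frac{2448}{7}$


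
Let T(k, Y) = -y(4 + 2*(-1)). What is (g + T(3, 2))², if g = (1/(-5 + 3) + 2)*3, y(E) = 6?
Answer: 9/4 ≈ 2.2500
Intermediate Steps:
T(k, Y) = -6 (T(k, Y) = -1*6 = -6)
g = 9/2 (g = (1/(-2) + 2)*3 = (-½ + 2)*3 = (3/2)*3 = 9/2 ≈ 4.5000)
(g + T(3, 2))² = (9/2 - 6)² = (-3/2)² = 9/4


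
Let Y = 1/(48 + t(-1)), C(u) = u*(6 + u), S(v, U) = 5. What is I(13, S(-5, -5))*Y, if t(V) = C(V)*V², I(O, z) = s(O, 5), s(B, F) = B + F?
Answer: 18/43 ≈ 0.41860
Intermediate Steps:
I(O, z) = 5 + O (I(O, z) = O + 5 = 5 + O)
t(V) = V³*(6 + V) (t(V) = (V*(6 + V))*V² = V³*(6 + V))
Y = 1/43 (Y = 1/(48 + (-1)³*(6 - 1)) = 1/(48 - 1*5) = 1/(48 - 5) = 1/43 ≈ 0.023256)
I(13, S(-5, -5))*Y = (5 + 13)*(1/43) = 18*(1/43) = 18/43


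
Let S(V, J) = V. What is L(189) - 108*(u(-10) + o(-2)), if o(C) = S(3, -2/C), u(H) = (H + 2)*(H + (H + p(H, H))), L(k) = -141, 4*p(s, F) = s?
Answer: -19905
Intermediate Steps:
p(s, F) = s/4
u(H) = 9*H*(2 + H)/4 (u(H) = (H + 2)*(H + (H + H/4)) = (2 + H)*(H + 5*H/4) = (2 + H)*(9*H/4) = 9*H*(2 + H)/4)
o(C) = 3
L(189) - 108*(u(-10) + o(-2)) = -141 - 108*((9/4)*(-10)*(2 - 10) + 3) = -141 - 108*((9/4)*(-10)*(-8) + 3) = -141 - 108*(180 + 3) = -141 - 108*183 = -141 - 1*19764 = -141 - 19764 = -19905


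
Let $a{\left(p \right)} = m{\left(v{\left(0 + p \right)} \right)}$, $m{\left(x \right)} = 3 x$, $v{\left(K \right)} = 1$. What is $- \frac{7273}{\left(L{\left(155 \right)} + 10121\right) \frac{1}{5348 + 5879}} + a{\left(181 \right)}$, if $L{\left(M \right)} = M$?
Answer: $- \frac{11660449}{1468} \approx -7943.1$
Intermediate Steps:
$a{\left(p \right)} = 3$ ($a{\left(p \right)} = 3 \cdot 1 = 3$)
$- \frac{7273}{\left(L{\left(155 \right)} + 10121\right) \frac{1}{5348 + 5879}} + a{\left(181 \right)} = - \frac{7273}{\left(155 + 10121\right) \frac{1}{5348 + 5879}} + 3 = - \frac{7273}{10276 \cdot \frac{1}{11227}} + 3 = - \frac{7273}{\frac{10276}{11227}} + 3 = \left(-7273\right) \frac{11227}{10276} + 3 = - \frac{11664853}{1468} + 3 = - \frac{11660449}{1468}$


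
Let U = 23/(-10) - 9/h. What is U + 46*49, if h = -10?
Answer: 11263/5 ≈ 2252.6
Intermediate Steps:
U = -7/5 (U = 23/(-10) - 9/(-10) = 23*(-1/10) - 9*(-1/10) = -23/10 + 9/10 = -7/5 ≈ -1.4000)
U + 46*49 = -7/5 + 46*49 = -7/5 + 2254 = 11263/5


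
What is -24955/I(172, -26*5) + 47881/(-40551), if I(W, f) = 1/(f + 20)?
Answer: 111314474669/40551 ≈ 2.7450e+6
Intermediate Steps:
I(W, f) = 1/(20 + f)
-24955/I(172, -26*5) + 47881/(-40551) = -24955/(1/(20 - 26*5)) + 47881/(-40551) = -24955/(1/(20 - 130)) + 47881*(-1/40551) = -24955/(1/(-110)) - 47881/40551 = -24955/(-1/110) - 47881/40551 = -24955*(-110) - 47881/40551 = 2745050 - 47881/40551 = 111314474669/40551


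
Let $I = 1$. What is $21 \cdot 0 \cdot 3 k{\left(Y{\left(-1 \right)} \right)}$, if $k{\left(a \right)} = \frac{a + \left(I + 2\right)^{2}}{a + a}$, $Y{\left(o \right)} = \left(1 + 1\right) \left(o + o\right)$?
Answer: $0$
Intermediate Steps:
$Y{\left(o \right)} = 4 o$ ($Y{\left(o \right)} = 2 \cdot 2 o = 4 o$)
$k{\left(a \right)} = \frac{9 + a}{2 a}$ ($k{\left(a \right)} = \frac{a + \left(1 + 2\right)^{2}}{a + a} = \frac{a + 3^{2}}{2 a} = \left(a + 9\right) \frac{1}{2 a} = \left(9 + a\right) \frac{1}{2 a} = \frac{9 + a}{2 a}$)
$21 \cdot 0 \cdot 3 k{\left(Y{\left(-1 \right)} \right)} = 21 \cdot 0 \cdot 3 \frac{9 + 4 \left(-1\right)}{2 \cdot 4 \left(-1\right)} = 21 \cdot 0 \frac{9 - 4}{2 \left(-4\right)} = 0 \cdot \frac{1}{2} \left(- \frac{1}{4}\right) 5 = 0 \left(- \frac{5}{8}\right) = 0$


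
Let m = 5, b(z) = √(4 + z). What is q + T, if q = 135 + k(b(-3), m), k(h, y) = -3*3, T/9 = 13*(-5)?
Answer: -459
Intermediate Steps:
T = -585 (T = 9*(13*(-5)) = 9*(-65) = -585)
k(h, y) = -9
q = 126 (q = 135 - 9 = 126)
q + T = 126 - 585 = -459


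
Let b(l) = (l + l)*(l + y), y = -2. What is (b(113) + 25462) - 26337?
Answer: 24211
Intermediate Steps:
b(l) = 2*l*(-2 + l) (b(l) = (l + l)*(l - 2) = (2*l)*(-2 + l) = 2*l*(-2 + l))
(b(113) + 25462) - 26337 = (2*113*(-2 + 113) + 25462) - 26337 = (2*113*111 + 25462) - 26337 = (25086 + 25462) - 26337 = 50548 - 26337 = 24211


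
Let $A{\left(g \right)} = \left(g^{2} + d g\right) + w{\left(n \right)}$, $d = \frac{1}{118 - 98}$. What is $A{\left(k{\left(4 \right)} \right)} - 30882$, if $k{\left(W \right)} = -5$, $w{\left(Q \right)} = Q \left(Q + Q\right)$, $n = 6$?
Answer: $- \frac{123141}{4} \approx -30785.0$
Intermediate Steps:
$w{\left(Q \right)} = 2 Q^{2}$ ($w{\left(Q \right)} = Q 2 Q = 2 Q^{2}$)
$d = \frac{1}{20} \approx 0.05$
$A{\left(g \right)} = 72 + g^{2} + \frac{g}{20}$ ($A{\left(g \right)} = \left(g^{2} + \frac{g}{20}\right) + 2 \cdot 6^{2} = \left(g^{2} + \frac{g}{20}\right) + 2 \cdot 36 = \left(g^{2} + \frac{g}{20}\right) + 72 = 72 + g^{2} + \frac{g}{20}$)
$A{\left(k{\left(4 \right)} \right)} - 30882 = \left(72 + \left(-5\right)^{2} + \frac{1}{20} \left(-5\right)\right) - 30882 = \left(72 + 25 - \frac{1}{4}\right) - 30882 = \frac{387}{4} - 30882 = - \frac{123141}{4}$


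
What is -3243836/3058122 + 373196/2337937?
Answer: -3221302654210/3574848287157 ≈ -0.90110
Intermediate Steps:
-3243836/3058122 + 373196/2337937 = -3243836*1/3058122 + 373196*(1/2337937) = -1621918/1529061 + 373196/2337937 = -3221302654210/3574848287157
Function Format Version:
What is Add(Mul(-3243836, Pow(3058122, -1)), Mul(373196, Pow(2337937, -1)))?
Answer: Rational(-3221302654210, 3574848287157) ≈ -0.90110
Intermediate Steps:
Add(Mul(-3243836, Pow(3058122, -1)), Mul(373196, Pow(2337937, -1))) = Add(Mul(-3243836, Rational(1, 3058122)), Mul(373196, Rational(1, 2337937))) = Add(Rational(-1621918, 1529061), Rational(373196, 2337937)) = Rational(-3221302654210, 3574848287157)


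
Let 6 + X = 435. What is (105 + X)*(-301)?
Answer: -160734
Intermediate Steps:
X = 429 (X = -6 + 435 = 429)
(105 + X)*(-301) = (105 + 429)*(-301) = 534*(-301) = -160734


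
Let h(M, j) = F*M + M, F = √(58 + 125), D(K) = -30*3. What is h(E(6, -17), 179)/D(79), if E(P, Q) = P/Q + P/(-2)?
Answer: 19/510 + 19*√183/510 ≈ 0.54123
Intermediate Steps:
D(K) = -90
F = √183 ≈ 13.528
E(P, Q) = -P/2 + P/Q (E(P, Q) = P/Q + P*(-½) = P/Q - P/2 = -P/2 + P/Q)
h(M, j) = M + M*√183 (h(M, j) = √183*M + M = M*√183 + M = M + M*√183)
h(E(6, -17), 179)/D(79) = ((-½*6 + 6/(-17))*(1 + √183))/(-90) = ((-3 + 6*(-1/17))*(1 + √183))*(-1/90) = ((-3 - 6/17)*(1 + √183))*(-1/90) = -57*(1 + √183)/17*(-1/90) = (-57/17 - 57*√183/17)*(-1/90) = 19/510 + 19*√183/510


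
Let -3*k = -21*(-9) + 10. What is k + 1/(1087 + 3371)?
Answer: -98571/1486 ≈ -66.333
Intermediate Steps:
k = -199/3 (k = -(-21*(-9) + 10)/3 = -(189 + 10)/3 = -⅓*199 = -199/3 ≈ -66.333)
k + 1/(1087 + 3371) = -199/3 + 1/(1087 + 3371) = -199/3 + 1/4458 = -98571/1486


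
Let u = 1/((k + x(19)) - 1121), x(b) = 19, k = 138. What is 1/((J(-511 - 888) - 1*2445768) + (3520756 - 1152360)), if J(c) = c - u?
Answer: -964/75935243 ≈ -1.2695e-5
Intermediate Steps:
u = -1/964 (u = 1/((138 + 19) - 1121) = 1/(157 - 1121) = 1/(-964) = -1/964 ≈ -0.0010373)
J(c) = 1/964 + c (J(c) = c - 1*(-1/964) = c + 1/964 = 1/964 + c)
1/((J(-511 - 888) - 1*2445768) + (3520756 - 1152360)) = 1/(((1/964 + (-511 - 888)) - 1*2445768) + (3520756 - 1152360)) = 1/(((1/964 - 1399) - 2445768) + 2368396) = 1/((-1348635/964 - 2445768) + 2368396) = 1/(-2359068987/964 + 2368396) = 1/(-75935243/964) = -964/75935243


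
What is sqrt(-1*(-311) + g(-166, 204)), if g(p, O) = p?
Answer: sqrt(145) ≈ 12.042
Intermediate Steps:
sqrt(-1*(-311) + g(-166, 204)) = sqrt(-1*(-311) - 166) = sqrt(311 - 166) = sqrt(145)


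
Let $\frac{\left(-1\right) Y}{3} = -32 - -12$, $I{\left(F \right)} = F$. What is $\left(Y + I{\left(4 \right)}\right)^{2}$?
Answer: $4096$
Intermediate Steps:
$Y = 60$ ($Y = - 3 \left(-32 - -12\right) = - 3 \left(-32 + 12\right) = \left(-3\right) \left(-20\right) = 60$)
$\left(Y + I{\left(4 \right)}\right)^{2} = \left(60 + 4\right)^{2} = 64^{2} = 4096$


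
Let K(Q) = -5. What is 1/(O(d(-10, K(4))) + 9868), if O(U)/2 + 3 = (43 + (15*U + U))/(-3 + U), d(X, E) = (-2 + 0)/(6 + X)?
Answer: 5/49106 ≈ 0.00010182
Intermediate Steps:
d(X, E) = -2/(6 + X)
O(U) = -6 + 2*(43 + 16*U)/(-3 + U) (O(U) = -6 + 2*((43 + (15*U + U))/(-3 + U)) = -6 + 2*((43 + 16*U)/(-3 + U)) = -6 + 2*(43 + 16*U)/(-3 + U))
1/(O(d(-10, K(4))) + 9868) = 1/(26*(4 - 2/(6 - 10))/(-3 - 2/(6 - 10)) + 9868) = 1/(26*(4 - 2/(-4))/(-3 - 2/(-4)) + 9868) = 1/(26*(4 - 2*(-¼))/(-3 - 2*(-¼)) + 9868) = 1/(26*(4 + ½)/(-3 + ½) + 9868) = 1/(26*(9/2)/(-5/2) + 9868) = 1/(26*(-⅖)*(9/2) + 9868) = 1/(-234/5 + 9868) = 1/(49106/5) = 5/49106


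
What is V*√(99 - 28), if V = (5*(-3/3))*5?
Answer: -25*√71 ≈ -210.65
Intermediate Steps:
V = -25 (V = (5*(-3*⅓))*5 = (5*(-1))*5 = -5*5 = -25)
V*√(99 - 28) = -25*√(99 - 28) = -25*√71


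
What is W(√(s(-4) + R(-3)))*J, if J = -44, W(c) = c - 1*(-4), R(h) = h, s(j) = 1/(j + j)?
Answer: -176 - 55*I*√2 ≈ -176.0 - 77.782*I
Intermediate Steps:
s(j) = 1/(2*j)
W(c) = 4 + c (W(c) = c + 4 = 4 + c)
W(√(s(-4) + R(-3)))*J = (4 + √((½)/(-4) - 3))*(-44) = (4 + √((½)*(-¼) - 3))*(-44) = (4 + √(-⅛ - 3))*(-44) = (4 + √(-25/8))*(-44) = (4 + 5*I*√2/4)*(-44) = -176 - 55*I*√2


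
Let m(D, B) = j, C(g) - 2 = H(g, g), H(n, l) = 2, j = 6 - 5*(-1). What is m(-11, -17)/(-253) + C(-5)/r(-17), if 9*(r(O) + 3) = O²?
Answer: 283/3013 ≈ 0.093926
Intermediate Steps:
j = 11 (j = 6 + 5 = 11)
r(O) = -3 + O²/9
C(g) = 4 (C(g) = 2 + 2 = 4)
m(D, B) = 11
m(-11, -17)/(-253) + C(-5)/r(-17) = 11/(-253) + 4/(-3 + (⅑)*(-17)²) = 11*(-1/253) + 4/(-3 + (⅑)*289) = -1/23 + 4/(-3 + 289/9) = -1/23 + 4/(262/9) = -1/23 + 4*(9/262) = -1/23 + 18/131 = 283/3013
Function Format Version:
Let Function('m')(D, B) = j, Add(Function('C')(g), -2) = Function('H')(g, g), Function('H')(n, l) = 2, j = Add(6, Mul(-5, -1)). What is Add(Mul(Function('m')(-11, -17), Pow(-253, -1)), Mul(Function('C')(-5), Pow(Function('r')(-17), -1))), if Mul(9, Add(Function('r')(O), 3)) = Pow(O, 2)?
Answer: Rational(283, 3013) ≈ 0.093926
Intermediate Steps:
j = 11 (j = Add(6, 5) = 11)
Function('r')(O) = Add(-3, Mul(Rational(1, 9), Pow(O, 2)))
Function('C')(g) = 4 (Function('C')(g) = Add(2, 2) = 4)
Function('m')(D, B) = 11
Add(Mul(Function('m')(-11, -17), Pow(-253, -1)), Mul(Function('C')(-5), Pow(Function('r')(-17), -1))) = Add(Mul(11, Pow(-253, -1)), Mul(4, Pow(Add(-3, Mul(Rational(1, 9), Pow(-17, 2))), -1))) = Add(Mul(11, Rational(-1, 253)), Mul(4, Pow(Add(-3, Mul(Rational(1, 9), 289)), -1))) = Add(Rational(-1, 23), Mul(4, Pow(Add(-3, Rational(289, 9)), -1))) = Add(Rational(-1, 23), Mul(4, Pow(Rational(262, 9), -1))) = Add(Rational(-1, 23), Mul(4, Rational(9, 262))) = Add(Rational(-1, 23), Rational(18, 131)) = Rational(283, 3013)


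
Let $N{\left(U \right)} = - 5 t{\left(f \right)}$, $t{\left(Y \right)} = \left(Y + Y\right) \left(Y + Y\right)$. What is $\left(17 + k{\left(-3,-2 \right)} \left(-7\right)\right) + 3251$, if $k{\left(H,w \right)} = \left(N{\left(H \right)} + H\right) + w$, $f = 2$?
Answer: $3863$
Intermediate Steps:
$t{\left(Y \right)} = 4 Y^{2}$ ($t{\left(Y \right)} = 2 Y 2 Y = 4 Y^{2}$)
$N{\left(U \right)} = -80$ ($N{\left(U \right)} = - 5 \cdot 4 \cdot 2^{2} = - 5 \cdot 4 \cdot 4 = \left(-5\right) 16 = -80$)
$k{\left(H,w \right)} = -80 + H + w$ ($k{\left(H,w \right)} = \left(-80 + H\right) + w = -80 + H + w$)
$\left(17 + k{\left(-3,-2 \right)} \left(-7\right)\right) + 3251 = \left(17 + \left(-80 - 3 - 2\right) \left(-7\right)\right) + 3251 = \left(17 - -595\right) + 3251 = \left(17 + 595\right) + 3251 = 612 + 3251 = 3863$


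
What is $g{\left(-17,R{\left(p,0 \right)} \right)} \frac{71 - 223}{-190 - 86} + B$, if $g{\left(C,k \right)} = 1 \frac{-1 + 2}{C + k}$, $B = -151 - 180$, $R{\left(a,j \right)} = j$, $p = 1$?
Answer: $- \frac{388301}{1173} \approx -331.03$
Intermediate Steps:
$B = -331$ ($B = -151 - 180 = -331$)
$g{\left(C,k \right)} = \frac{1}{C + k}$ ($g{\left(C,k \right)} = 1 \cdot 1 \frac{1}{C + k} = 1 \frac{1}{C + k} = \frac{1}{C + k}$)
$g{\left(-17,R{\left(p,0 \right)} \right)} \frac{71 - 223}{-190 - 86} + B = \frac{\left(71 - 223\right) \frac{1}{-190 - 86}}{-17 + 0} - 331 = \frac{\left(-152\right) \frac{1}{-276}}{-17} - 331 = - \frac{\left(-152\right) \left(- \frac{1}{276}\right)}{17} - 331 = \left(- \frac{1}{17}\right) \frac{38}{69} - 331 = - \frac{38}{1173} - 331 = - \frac{388301}{1173}$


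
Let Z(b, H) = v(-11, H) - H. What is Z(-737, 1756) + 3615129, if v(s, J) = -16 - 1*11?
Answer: 3613346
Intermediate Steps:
v(s, J) = -27 (v(s, J) = -16 - 11 = -27)
Z(b, H) = -27 - H
Z(-737, 1756) + 3615129 = (-27 - 1*1756) + 3615129 = (-27 - 1756) + 3615129 = -1783 + 3615129 = 3613346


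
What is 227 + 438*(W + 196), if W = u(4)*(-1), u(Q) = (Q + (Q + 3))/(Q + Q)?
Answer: 341891/4 ≈ 85473.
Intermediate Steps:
u(Q) = (3 + 2*Q)/(2*Q) (u(Q) = (Q + (3 + Q))/((2*Q)) = (3 + 2*Q)*(1/(2*Q)) = (3 + 2*Q)/(2*Q))
W = -11/8 (W = ((3/2 + 4)/4)*(-1) = ((¼)*(11/2))*(-1) = (11/8)*(-1) = -11/8 ≈ -1.3750)
227 + 438*(W + 196) = 227 + 438*(-11/8 + 196) = 227 + 438*(1557/8) = 227 + 340983/4 = 341891/4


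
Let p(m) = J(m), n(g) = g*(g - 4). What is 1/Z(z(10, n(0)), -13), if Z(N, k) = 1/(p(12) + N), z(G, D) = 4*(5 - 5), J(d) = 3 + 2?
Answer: 5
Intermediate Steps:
n(g) = g*(-4 + g)
J(d) = 5
p(m) = 5
z(G, D) = 0 (z(G, D) = 4*0 = 0)
Z(N, k) = 1/(5 + N)
1/Z(z(10, n(0)), -13) = 1/(1/(5 + 0)) = 1/(1/5) = 5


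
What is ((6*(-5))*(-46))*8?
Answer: 11040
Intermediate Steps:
((6*(-5))*(-46))*8 = -30*(-46)*8 = 1380*8 = 11040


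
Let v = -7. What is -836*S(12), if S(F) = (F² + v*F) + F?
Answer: -60192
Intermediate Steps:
S(F) = F² - 6*F (S(F) = (F² - 7*F) + F = F² - 6*F)
-836*S(12) = -10032*(-6 + 12) = -10032*6 = -836*72 = -60192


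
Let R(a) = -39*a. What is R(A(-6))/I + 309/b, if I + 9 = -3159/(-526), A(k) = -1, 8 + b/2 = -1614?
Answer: -22344697/1703100 ≈ -13.120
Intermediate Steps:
b = -3244 (b = -16 + 2*(-1614) = -16 - 3228 = -3244)
I = -1575/526 (I = -9 - 3159/(-526) = -9 - 3159*(-1/526) = -9 + 3159/526 = -1575/526 ≈ -2.9943)
R(A(-6))/I + 309/b = (-39*(-1))/(-1575/526) + 309/(-3244) = 39*(-526/1575) + 309*(-1/3244) = -6838/525 - 309/3244 = -22344697/1703100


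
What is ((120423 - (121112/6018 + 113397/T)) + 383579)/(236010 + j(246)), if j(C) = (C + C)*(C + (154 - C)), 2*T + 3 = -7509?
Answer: 1898748527615/1174551282504 ≈ 1.6166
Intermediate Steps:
T = -3756 (T = -3/2 + (1/2)*(-7509) = -3/2 - 7509/2 = -3756)
j(C) = 308*C (j(C) = (2*C)*154 = 308*C)
((120423 - (121112/6018 + 113397/T)) + 383579)/(236010 + j(246)) = ((120423 - (121112/6018 + 113397/(-3756))) + 383579)/(236010 + 308*246) = ((120423 - (121112*(1/6018) + 113397*(-1/3756))) + 383579)/(236010 + 75768) = ((120423 - (60556/3009 - 37799/1252)) + 383579)/311778 = ((120423 - 1*(-37921079/3767268)) + 383579)*(1/311778) = ((120423 + 37921079/3767268) + 383579)*(1/311778) = (453703635443/3767268 + 383579)*(1/311778) = (1898748527615/3767268)*(1/311778) = 1898748527615/1174551282504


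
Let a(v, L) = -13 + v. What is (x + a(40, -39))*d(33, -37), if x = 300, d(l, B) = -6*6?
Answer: -11772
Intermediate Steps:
d(l, B) = -36
(x + a(40, -39))*d(33, -37) = (300 + (-13 + 40))*(-36) = (300 + 27)*(-36) = 327*(-36) = -11772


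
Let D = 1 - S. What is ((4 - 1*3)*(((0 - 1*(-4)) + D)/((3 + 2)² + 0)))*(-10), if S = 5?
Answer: 0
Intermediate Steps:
D = -4 (D = 1 - 1*5 = 1 - 5 = -4)
((4 - 1*3)*(((0 - 1*(-4)) + D)/((3 + 2)² + 0)))*(-10) = ((4 - 1*3)*(((0 - 1*(-4)) - 4)/((3 + 2)² + 0)))*(-10) = ((4 - 3)*(((0 + 4) - 4)/(5² + 0)))*(-10) = (1*((4 - 4)/(25 + 0)))*(-10) = (1*(0/25))*(-10) = (1*(0*(1/25)))*(-10) = (1*0)*(-10) = 0*(-10) = 0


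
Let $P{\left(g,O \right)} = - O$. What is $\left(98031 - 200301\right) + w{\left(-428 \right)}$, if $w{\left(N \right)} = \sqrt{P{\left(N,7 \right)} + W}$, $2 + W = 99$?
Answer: $-102270 + 3 \sqrt{10} \approx -1.0226 \cdot 10^{5}$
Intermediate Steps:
$W = 97$ ($W = -2 + 99 = 97$)
$w{\left(N \right)} = 3 \sqrt{10}$ ($w{\left(N \right)} = \sqrt{\left(-1\right) 7 + 97} = \sqrt{-7 + 97} = \sqrt{90} = 3 \sqrt{10}$)
$\left(98031 - 200301\right) + w{\left(-428 \right)} = \left(98031 - 200301\right) + 3 \sqrt{10} = -102270 + 3 \sqrt{10}$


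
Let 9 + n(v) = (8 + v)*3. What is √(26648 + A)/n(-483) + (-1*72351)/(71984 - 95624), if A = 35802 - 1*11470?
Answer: 24117/7880 - √12745/717 ≈ 2.9031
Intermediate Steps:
A = 24332 (A = 35802 - 11470 = 24332)
n(v) = 15 + 3*v (n(v) = -9 + (8 + v)*3 = -9 + (24 + 3*v) = 15 + 3*v)
√(26648 + A)/n(-483) + (-1*72351)/(71984 - 95624) = √(26648 + 24332)/(15 + 3*(-483)) + (-1*72351)/(71984 - 95624) = √50980/(15 - 1449) - 72351/(-23640) = (2*√12745)/(-1434) - 72351*(-1/23640) = (2*√12745)*(-1/1434) + 24117/7880 = -√12745/717 + 24117/7880 = 24117/7880 - √12745/717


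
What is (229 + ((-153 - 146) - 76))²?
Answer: 21316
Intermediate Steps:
(229 + ((-153 - 146) - 76))² = (229 + (-299 - 76))² = (229 - 375)² = (-146)² = 21316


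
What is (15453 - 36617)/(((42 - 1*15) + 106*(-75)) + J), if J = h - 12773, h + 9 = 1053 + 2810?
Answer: 10582/8421 ≈ 1.2566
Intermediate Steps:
h = 3854 (h = -9 + (1053 + 2810) = -9 + 3863 = 3854)
J = -8919 (J = 3854 - 12773 = -8919)
(15453 - 36617)/(((42 - 1*15) + 106*(-75)) + J) = (15453 - 36617)/(((42 - 1*15) + 106*(-75)) - 8919) = -21164/(((42 - 15) - 7950) - 8919) = -21164/((27 - 7950) - 8919) = -21164/(-7923 - 8919) = -21164/(-16842) = -21164*(-1/16842) = 10582/8421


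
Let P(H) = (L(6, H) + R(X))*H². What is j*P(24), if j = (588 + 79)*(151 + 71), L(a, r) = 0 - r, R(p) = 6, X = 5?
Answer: -1535231232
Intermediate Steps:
L(a, r) = -r
j = 148074 (j = 667*222 = 148074)
P(H) = H²*(6 - H) (P(H) = (-H + 6)*H² = (6 - H)*H² = H²*(6 - H))
j*P(24) = 148074*(24²*(6 - 1*24)) = 148074*(576*(6 - 24)) = 148074*(576*(-18)) = 148074*(-10368) = -1535231232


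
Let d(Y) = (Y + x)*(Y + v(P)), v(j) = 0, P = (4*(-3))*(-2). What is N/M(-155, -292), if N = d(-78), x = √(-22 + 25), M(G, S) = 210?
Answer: 1014/35 - 13*√3/35 ≈ 28.328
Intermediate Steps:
P = 24 (P = -12*(-2) = 24)
x = √3 ≈ 1.7320
d(Y) = Y*(Y + √3) (d(Y) = (Y + √3)*(Y + 0) = (Y + √3)*Y = Y*(Y + √3))
N = 6084 - 78*√3 (N = -78*(-78 + √3) = 6084 - 78*√3 ≈ 5948.9)
N/M(-155, -292) = (6084 - 78*√3)/210 = (6084 - 78*√3)*(1/210) = 1014/35 - 13*√3/35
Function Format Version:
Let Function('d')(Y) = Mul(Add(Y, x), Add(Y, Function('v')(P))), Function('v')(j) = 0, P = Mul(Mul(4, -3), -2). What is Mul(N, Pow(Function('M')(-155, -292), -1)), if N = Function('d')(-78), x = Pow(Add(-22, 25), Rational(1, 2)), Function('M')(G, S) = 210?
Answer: Add(Rational(1014, 35), Mul(Rational(-13, 35), Pow(3, Rational(1, 2)))) ≈ 28.328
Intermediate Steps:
P = 24 (P = Mul(-12, -2) = 24)
x = Pow(3, Rational(1, 2)) ≈ 1.7320
Function('d')(Y) = Mul(Y, Add(Y, Pow(3, Rational(1, 2)))) (Function('d')(Y) = Mul(Add(Y, Pow(3, Rational(1, 2))), Add(Y, 0)) = Mul(Add(Y, Pow(3, Rational(1, 2))), Y) = Mul(Y, Add(Y, Pow(3, Rational(1, 2)))))
N = Add(6084, Mul(-78, Pow(3, Rational(1, 2)))) (N = Mul(-78, Add(-78, Pow(3, Rational(1, 2)))) = Add(6084, Mul(-78, Pow(3, Rational(1, 2)))) ≈ 5948.9)
Mul(N, Pow(Function('M')(-155, -292), -1)) = Mul(Add(6084, Mul(-78, Pow(3, Rational(1, 2)))), Pow(210, -1)) = Mul(Add(6084, Mul(-78, Pow(3, Rational(1, 2)))), Rational(1, 210)) = Add(Rational(1014, 35), Mul(Rational(-13, 35), Pow(3, Rational(1, 2))))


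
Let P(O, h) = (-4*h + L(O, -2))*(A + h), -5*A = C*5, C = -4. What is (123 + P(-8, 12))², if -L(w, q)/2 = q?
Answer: 337561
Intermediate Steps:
L(w, q) = -2*q
A = 4 (A = -(-4)*5/5 = -⅕*(-20) = 4)
P(O, h) = (4 + h)*(4 - 4*h) (P(O, h) = (-4*h - 2*(-2))*(4 + h) = (-4*h + 4)*(4 + h) = (4 - 4*h)*(4 + h) = (4 + h)*(4 - 4*h))
(123 + P(-8, 12))² = (123 + (16 - 12*12 - 4*12²))² = (123 + (16 - 144 - 4*144))² = (123 + (16 - 144 - 576))² = (123 - 704)² = (-581)² = 337561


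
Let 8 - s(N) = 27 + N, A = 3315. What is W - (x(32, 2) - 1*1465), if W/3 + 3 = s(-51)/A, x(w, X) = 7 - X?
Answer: 1603387/1105 ≈ 1451.0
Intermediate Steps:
s(N) = -19 - N (s(N) = 8 - (27 + N) = 8 + (-27 - N) = -19 - N)
W = -9913/1105 (W = -9 + 3*((-19 - 1*(-51))/3315) = -9 + 3*((-19 + 51)*(1/3315)) = -9 + 3*(32*(1/3315)) = -9 + 3*(32/3315) = -9 + 32/1105 = -9913/1105 ≈ -8.9710)
W - (x(32, 2) - 1*1465) = -9913/1105 - ((7 - 1*2) - 1*1465) = -9913/1105 - ((7 - 2) - 1465) = -9913/1105 - (5 - 1465) = -9913/1105 - 1*(-1460) = -9913/1105 + 1460 = 1603387/1105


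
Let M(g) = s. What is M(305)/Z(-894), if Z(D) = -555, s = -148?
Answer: 4/15 ≈ 0.26667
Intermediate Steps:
M(g) = -148
M(305)/Z(-894) = -148/(-555) = -148*(-1/555) = 4/15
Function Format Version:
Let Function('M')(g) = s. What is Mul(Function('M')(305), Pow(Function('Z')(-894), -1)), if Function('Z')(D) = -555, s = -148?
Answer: Rational(4, 15) ≈ 0.26667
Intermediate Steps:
Function('M')(g) = -148
Mul(Function('M')(305), Pow(Function('Z')(-894), -1)) = Mul(-148, Pow(-555, -1)) = Mul(-148, Rational(-1, 555)) = Rational(4, 15)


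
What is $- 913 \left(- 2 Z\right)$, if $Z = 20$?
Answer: $36520$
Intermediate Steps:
$- 913 \left(- 2 Z\right) = - 913 \left(\left(-2\right) 20\right) = \left(-913\right) \left(-40\right) = 36520$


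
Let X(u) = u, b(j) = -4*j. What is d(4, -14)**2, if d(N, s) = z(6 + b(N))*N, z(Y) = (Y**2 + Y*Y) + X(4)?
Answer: 665856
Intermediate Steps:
z(Y) = 4 + 2*Y**2 (z(Y) = (Y**2 + Y*Y) + 4 = (Y**2 + Y**2) + 4 = 2*Y**2 + 4 = 4 + 2*Y**2)
d(N, s) = N*(4 + 2*(6 - 4*N)**2) (d(N, s) = (4 + 2*(6 - 4*N)**2)*N = N*(4 + 2*(6 - 4*N)**2))
d(4, -14)**2 = (4*4*(1 + 2*(-3 + 2*4)**2))**2 = (4*4*(1 + 2*(-3 + 8)**2))**2 = (4*4*(1 + 2*5**2))**2 = (4*4*(1 + 2*25))**2 = (4*4*(1 + 50))**2 = (4*4*51)**2 = 816**2 = 665856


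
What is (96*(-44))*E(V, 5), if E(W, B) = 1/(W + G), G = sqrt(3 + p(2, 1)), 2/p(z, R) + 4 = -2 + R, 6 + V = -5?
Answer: 14520/37 + 264*sqrt(65)/37 ≈ 449.96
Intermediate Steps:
V = -11 (V = -6 - 5 = -11)
p(z, R) = 2/(-6 + R) (p(z, R) = 2/(-4 + (-2 + R)) = 2/(-6 + R))
G = sqrt(65)/5 (G = sqrt(3 + 2/(-6 + 1)) = sqrt(3 + 2/(-5)) = sqrt(3 + 2*(-1/5)) = sqrt(3 - 2/5) = sqrt(13/5) = sqrt(65)/5 ≈ 1.6125)
E(W, B) = 1/(W + sqrt(65)/5)
(96*(-44))*E(V, 5) = (96*(-44))*(5/(sqrt(65) + 5*(-11))) = -21120/(sqrt(65) - 55) = -21120/(-55 + sqrt(65))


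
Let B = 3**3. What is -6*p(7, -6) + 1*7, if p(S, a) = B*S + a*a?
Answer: -1343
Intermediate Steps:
B = 27
p(S, a) = a**2 + 27*S (p(S, a) = 27*S + a*a = 27*S + a**2 = a**2 + 27*S)
-6*p(7, -6) + 1*7 = -6*((-6)**2 + 27*7) + 1*7 = -6*(36 + 189) + 7 = -6*225 + 7 = -1350 + 7 = -1343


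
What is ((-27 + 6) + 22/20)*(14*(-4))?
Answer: 5572/5 ≈ 1114.4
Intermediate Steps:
((-27 + 6) + 22/20)*(14*(-4)) = (-21 + 22*(1/20))*(-56) = (-21 + 11/10)*(-56) = -199/10*(-56) = 5572/5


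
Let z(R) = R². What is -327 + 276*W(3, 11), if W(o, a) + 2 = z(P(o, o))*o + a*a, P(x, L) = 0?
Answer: 32517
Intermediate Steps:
W(o, a) = -2 + a² (W(o, a) = -2 + (0²*o + a*a) = -2 + (0*o + a²) = -2 + (0 + a²) = -2 + a²)
-327 + 276*W(3, 11) = -327 + 276*(-2 + 11²) = -327 + 276*(-2 + 121) = -327 + 276*119 = -327 + 32844 = 32517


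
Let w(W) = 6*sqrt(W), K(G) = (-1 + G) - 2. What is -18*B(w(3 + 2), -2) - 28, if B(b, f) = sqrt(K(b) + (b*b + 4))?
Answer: -28 - 18*sqrt(181 + 6*sqrt(5)) ≈ -278.98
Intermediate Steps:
K(G) = -3 + G
B(b, f) = sqrt(1 + b + b**2) (B(b, f) = sqrt((-3 + b) + (b*b + 4)) = sqrt((-3 + b) + (b**2 + 4)) = sqrt((-3 + b) + (4 + b**2)) = sqrt(1 + b + b**2))
-18*B(w(3 + 2), -2) - 28 = -18*sqrt(1 + 6*sqrt(3 + 2) + (6*sqrt(3 + 2))**2) - 28 = -18*sqrt(1 + 6*sqrt(5) + (6*sqrt(5))**2) - 28 = -18*sqrt(1 + 6*sqrt(5) + 180) - 28 = -18*sqrt(181 + 6*sqrt(5)) - 28 = -28 - 18*sqrt(181 + 6*sqrt(5))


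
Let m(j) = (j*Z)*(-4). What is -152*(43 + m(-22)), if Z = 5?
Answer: -73416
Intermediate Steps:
m(j) = -20*j (m(j) = (j*5)*(-4) = (5*j)*(-4) = -20*j)
-152*(43 + m(-22)) = -152*(43 - 20*(-22)) = -152*(43 + 440) = -152*483 = -73416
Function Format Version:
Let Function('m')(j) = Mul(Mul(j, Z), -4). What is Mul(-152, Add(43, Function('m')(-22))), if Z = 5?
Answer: -73416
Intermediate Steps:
Function('m')(j) = Mul(-20, j) (Function('m')(j) = Mul(Mul(j, 5), -4) = Mul(Mul(5, j), -4) = Mul(-20, j))
Mul(-152, Add(43, Function('m')(-22))) = Mul(-152, Add(43, Mul(-20, -22))) = Mul(-152, Add(43, 440)) = Mul(-152, 483) = -73416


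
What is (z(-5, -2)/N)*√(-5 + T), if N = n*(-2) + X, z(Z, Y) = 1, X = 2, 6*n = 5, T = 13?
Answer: 6*√2 ≈ 8.4853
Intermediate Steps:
n = ⅚ (n = (⅙)*5 = ⅚ ≈ 0.83333)
N = ⅓ (N = (⅚)*(-2) + 2 = -5/3 + 2 = ⅓ ≈ 0.33333)
(z(-5, -2)/N)*√(-5 + T) = (1/(⅓))*√(-5 + 13) = (1*3)*√8 = 3*(2*√2) = 6*√2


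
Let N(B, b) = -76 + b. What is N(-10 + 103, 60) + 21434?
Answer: 21418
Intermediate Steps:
N(-10 + 103, 60) + 21434 = (-76 + 60) + 21434 = -16 + 21434 = 21418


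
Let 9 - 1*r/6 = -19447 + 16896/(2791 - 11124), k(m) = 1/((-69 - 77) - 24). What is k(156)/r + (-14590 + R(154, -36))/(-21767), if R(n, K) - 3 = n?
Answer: 2387024888910629/3599970533160960 ≈ 0.66307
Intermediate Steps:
R(n, K) = 3 + n
k(m) = -1/170 (k(m) = 1/(-146 - 24) = 1/(-170) = -1/170)
r = 972862464/8333 (r = 54 - 6*(-19447 + 16896/(2791 - 11124)) = 54 - 6*(-19447 + 16896/(-8333)) = 54 - 6*(-19447 + 16896*(-1/8333)) = 54 - 6*(-19447 - 16896/8333) = 54 - 6*(-162068747/8333) = 54 + 972412482/8333 = 972862464/8333 ≈ 1.1675e+5)
k(156)/r + (-14590 + R(154, -36))/(-21767) = -1/(170*972862464/8333) + (-14590 + (3 + 154))/(-21767) = -1/170*8333/972862464 + (-14590 + 157)*(-1/21767) = -8333/165386618880 - 14433*(-1/21767) = -8333/165386618880 + 14433/21767 = 2387024888910629/3599970533160960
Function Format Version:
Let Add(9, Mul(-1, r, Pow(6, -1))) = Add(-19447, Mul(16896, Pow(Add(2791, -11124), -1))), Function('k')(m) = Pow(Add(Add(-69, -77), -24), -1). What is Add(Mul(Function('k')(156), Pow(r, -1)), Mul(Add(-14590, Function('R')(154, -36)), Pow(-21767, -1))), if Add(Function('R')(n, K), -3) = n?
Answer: Rational(2387024888910629, 3599970533160960) ≈ 0.66307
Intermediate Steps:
Function('R')(n, K) = Add(3, n)
Function('k')(m) = Rational(-1, 170) (Function('k')(m) = Pow(Add(-146, -24), -1) = Pow(-170, -1) = Rational(-1, 170))
r = Rational(972862464, 8333) (r = Add(54, Mul(-6, Add(-19447, Mul(16896, Pow(Add(2791, -11124), -1))))) = Add(54, Mul(-6, Add(-19447, Mul(16896, Pow(-8333, -1))))) = Add(54, Mul(-6, Add(-19447, Mul(16896, Rational(-1, 8333))))) = Add(54, Mul(-6, Add(-19447, Rational(-16896, 8333)))) = Add(54, Mul(-6, Rational(-162068747, 8333))) = Add(54, Rational(972412482, 8333)) = Rational(972862464, 8333) ≈ 1.1675e+5)
Add(Mul(Function('k')(156), Pow(r, -1)), Mul(Add(-14590, Function('R')(154, -36)), Pow(-21767, -1))) = Add(Mul(Rational(-1, 170), Pow(Rational(972862464, 8333), -1)), Mul(Add(-14590, Add(3, 154)), Pow(-21767, -1))) = Add(Mul(Rational(-1, 170), Rational(8333, 972862464)), Mul(Add(-14590, 157), Rational(-1, 21767))) = Add(Rational(-8333, 165386618880), Mul(-14433, Rational(-1, 21767))) = Add(Rational(-8333, 165386618880), Rational(14433, 21767)) = Rational(2387024888910629, 3599970533160960)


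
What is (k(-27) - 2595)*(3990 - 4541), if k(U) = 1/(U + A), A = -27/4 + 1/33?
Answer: 6364312827/4451 ≈ 1.4299e+6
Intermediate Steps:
A = -887/132 (A = -27*¼ + 1*(1/33) = -27/4 + 1/33 = -887/132 ≈ -6.7197)
k(U) = 1/(-887/132 + U) (k(U) = 1/(U - 887/132) = 1/(-887/132 + U))
(k(-27) - 2595)*(3990 - 4541) = (132/(-887 + 132*(-27)) - 2595)*(3990 - 4541) = (132/(-887 - 3564) - 2595)*(-551) = (132/(-4451) - 2595)*(-551) = (132*(-1/4451) - 2595)*(-551) = (-132/4451 - 2595)*(-551) = -11550477/4451*(-551) = 6364312827/4451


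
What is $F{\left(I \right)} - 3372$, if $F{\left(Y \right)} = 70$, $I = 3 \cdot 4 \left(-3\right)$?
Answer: $-3302$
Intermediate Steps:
$I = -36$ ($I = 12 \left(-3\right) = -36$)
$F{\left(I \right)} - 3372 = 70 - 3372 = -3302$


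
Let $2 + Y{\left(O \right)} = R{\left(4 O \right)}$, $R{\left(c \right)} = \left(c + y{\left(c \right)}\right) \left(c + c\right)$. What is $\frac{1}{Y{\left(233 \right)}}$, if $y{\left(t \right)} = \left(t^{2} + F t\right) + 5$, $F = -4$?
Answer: $\frac{1}{1613912710} \approx 6.1961 \cdot 10^{-10}$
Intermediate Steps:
$y{\left(t \right)} = 5 + t^{2} - 4 t$ ($y{\left(t \right)} = \left(t^{2} - 4 t\right) + 5 = 5 + t^{2} - 4 t$)
$R{\left(c \right)} = 2 c \left(5 + c^{2} - 3 c\right)$ ($R{\left(c \right)} = \left(c + \left(5 + c^{2} - 4 c\right)\right) \left(c + c\right) = \left(5 + c^{2} - 3 c\right) 2 c = 2 c \left(5 + c^{2} - 3 c\right)$)
$Y{\left(O \right)} = -2 + 8 O \left(5 - 12 O + 16 O^{2}\right)$ ($Y{\left(O \right)} = -2 + 2 \cdot 4 O \left(5 + \left(4 O\right)^{2} - 3 \cdot 4 O\right) = -2 + 2 \cdot 4 O \left(5 + 16 O^{2} - 12 O\right) = -2 + 2 \cdot 4 O \left(5 - 12 O + 16 O^{2}\right) = -2 + 8 O \left(5 - 12 O + 16 O^{2}\right)$)
$\frac{1}{Y{\left(233 \right)}} = \frac{1}{-2 - 96 \cdot 233^{2} + 40 \cdot 233 + 128 \cdot 233^{3}} = \frac{1}{-2 - 5211744 + 9320 + 128 \cdot 12649337} = \frac{1}{-2 - 5211744 + 9320 + 1619115136} = \frac{1}{1613912710}$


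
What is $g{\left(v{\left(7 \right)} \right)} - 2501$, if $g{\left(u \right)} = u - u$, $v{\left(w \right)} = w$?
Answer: $-2501$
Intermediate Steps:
$g{\left(u \right)} = 0$
$g{\left(v{\left(7 \right)} \right)} - 2501 = 0 - 2501 = -2501$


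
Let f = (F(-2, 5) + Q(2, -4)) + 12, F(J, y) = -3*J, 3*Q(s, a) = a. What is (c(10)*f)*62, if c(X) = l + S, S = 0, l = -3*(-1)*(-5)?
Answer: -15500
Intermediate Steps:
Q(s, a) = a/3
l = -15 (l = 3*(-5) = -15)
c(X) = -15 (c(X) = -15 + 0 = -15)
f = 50/3 (f = (-3*(-2) + (1/3)*(-4)) + 12 = (6 - 4/3) + 12 = 14/3 + 12 = 50/3 ≈ 16.667)
(c(10)*f)*62 = -15*50/3*62 = -250*62 = -15500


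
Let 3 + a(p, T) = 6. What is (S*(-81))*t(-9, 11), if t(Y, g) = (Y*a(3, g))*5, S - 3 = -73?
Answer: -765450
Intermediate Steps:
S = -70 (S = 3 - 73 = -70)
a(p, T) = 3 (a(p, T) = -3 + 6 = 3)
t(Y, g) = 15*Y (t(Y, g) = (Y*3)*5 = (3*Y)*5 = 15*Y)
(S*(-81))*t(-9, 11) = (-70*(-81))*(15*(-9)) = 5670*(-135) = -765450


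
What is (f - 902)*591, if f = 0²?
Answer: -533082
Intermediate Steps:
f = 0
(f - 902)*591 = (0 - 902)*591 = -902*591 = -533082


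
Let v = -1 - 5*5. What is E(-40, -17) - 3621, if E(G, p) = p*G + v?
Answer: -2967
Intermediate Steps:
v = -26 (v = -1 - 25 = -26)
E(G, p) = -26 + G*p (E(G, p) = p*G - 26 = G*p - 26 = -26 + G*p)
E(-40, -17) - 3621 = (-26 - 40*(-17)) - 3621 = (-26 + 680) - 3621 = 654 - 3621 = -2967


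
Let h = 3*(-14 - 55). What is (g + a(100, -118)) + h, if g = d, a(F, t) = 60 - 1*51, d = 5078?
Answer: 4880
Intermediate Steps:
h = -207 (h = 3*(-69) = -207)
a(F, t) = 9 (a(F, t) = 60 - 51 = 9)
g = 5078
(g + a(100, -118)) + h = (5078 + 9) - 207 = 5087 - 207 = 4880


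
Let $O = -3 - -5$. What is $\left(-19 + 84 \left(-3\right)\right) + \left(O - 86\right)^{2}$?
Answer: $6785$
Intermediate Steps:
$O = 2$ ($O = -3 + 5 = 2$)
$\left(-19 + 84 \left(-3\right)\right) + \left(O - 86\right)^{2} = \left(-19 + 84 \left(-3\right)\right) + \left(2 - 86\right)^{2} = \left(-19 - 252\right) + \left(-84\right)^{2} = -271 + 7056 = 6785$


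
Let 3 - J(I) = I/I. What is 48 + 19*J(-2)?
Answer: 86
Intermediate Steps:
J(I) = 2 (J(I) = 3 - I/I = 3 - 1*1 = 3 - 1 = 2)
48 + 19*J(-2) = 48 + 19*2 = 48 + 38 = 86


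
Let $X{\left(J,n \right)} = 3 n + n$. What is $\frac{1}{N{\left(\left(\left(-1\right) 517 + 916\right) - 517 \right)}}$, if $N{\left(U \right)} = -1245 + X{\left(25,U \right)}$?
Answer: $- \frac{1}{1717} \approx -0.00058241$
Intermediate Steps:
$X{\left(J,n \right)} = 4 n$
$N{\left(U \right)} = -1245 + 4 U$
$\frac{1}{N{\left(\left(\left(-1\right) 517 + 916\right) - 517 \right)}} = \frac{1}{-1245 + 4 \left(\left(\left(-1\right) 517 + 916\right) - 517\right)} = \frac{1}{-1245 + 4 \left(\left(-517 + 916\right) - 517\right)} = \frac{1}{-1245 + 4 \left(399 - 517\right)} = \frac{1}{-1245 + 4 \left(-118\right)} = \frac{1}{-1245 - 472} = \frac{1}{-1717} = - \frac{1}{1717}$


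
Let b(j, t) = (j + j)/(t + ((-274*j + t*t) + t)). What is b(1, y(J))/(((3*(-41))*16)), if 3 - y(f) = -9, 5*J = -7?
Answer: 1/104304 ≈ 9.5874e-6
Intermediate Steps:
J = -7/5 (J = (⅕)*(-7) = -7/5 ≈ -1.4000)
y(f) = 12 (y(f) = 3 - 1*(-9) = 3 + 9 = 12)
b(j, t) = 2*j/(t² - 274*j + 2*t) (b(j, t) = (2*j)/(t + ((-274*j + t²) + t)) = (2*j)/(t + ((t² - 274*j) + t)) = (2*j)/(t + (t + t² - 274*j)) = (2*j)/(t² - 274*j + 2*t) = 2*j/(t² - 274*j + 2*t))
b(1, y(J))/(((3*(-41))*16)) = (2*1/(12² - 274*1 + 2*12))/(((3*(-41))*16)) = (2*1/(144 - 274 + 24))/((-123*16)) = (2*1/(-106))/(-1968) = (2*1*(-1/106))*(-1/1968) = -1/53*(-1/1968) = 1/104304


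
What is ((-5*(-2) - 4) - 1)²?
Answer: 25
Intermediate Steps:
((-5*(-2) - 4) - 1)² = ((10 - 4) - 1)² = (6 - 1)² = 5² = 25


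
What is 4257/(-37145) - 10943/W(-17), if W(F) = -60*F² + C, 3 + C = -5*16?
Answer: 17489896/34061965 ≈ 0.51347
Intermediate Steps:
C = -83 (C = -3 - 5*16 = -3 - 80 = -83)
W(F) = -83 - 60*F² (W(F) = -60*F² - 83 = -83 - 60*F²)
4257/(-37145) - 10943/W(-17) = 4257/(-37145) - 10943/(-83 - 60*(-17)²) = 4257*(-1/37145) - 10943/(-83 - 60*289) = -4257/37145 - 10943/(-83 - 17340) = -4257/37145 - 10943/(-17423) = -4257/37145 - 10943*(-1/17423) = -4257/37145 + 10943/17423 = 17489896/34061965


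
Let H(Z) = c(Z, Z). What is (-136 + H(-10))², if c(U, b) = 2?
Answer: 17956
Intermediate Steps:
H(Z) = 2
(-136 + H(-10))² = (-136 + 2)² = (-134)² = 17956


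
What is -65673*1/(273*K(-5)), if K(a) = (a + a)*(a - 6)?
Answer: -21891/10010 ≈ -2.1869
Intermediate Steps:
K(a) = 2*a*(-6 + a) (K(a) = (2*a)*(-6 + a) = 2*a*(-6 + a))
-65673*1/(273*K(-5)) = -65673*(-1/(2730*(-6 - 5))) = -65673/(-26*(-5)*(-11)*(-21)) = -65673/(-13*110*(-21)) = -65673/((-1430*(-21))) = -65673/30030 = -65673*1/30030 = -21891/10010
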